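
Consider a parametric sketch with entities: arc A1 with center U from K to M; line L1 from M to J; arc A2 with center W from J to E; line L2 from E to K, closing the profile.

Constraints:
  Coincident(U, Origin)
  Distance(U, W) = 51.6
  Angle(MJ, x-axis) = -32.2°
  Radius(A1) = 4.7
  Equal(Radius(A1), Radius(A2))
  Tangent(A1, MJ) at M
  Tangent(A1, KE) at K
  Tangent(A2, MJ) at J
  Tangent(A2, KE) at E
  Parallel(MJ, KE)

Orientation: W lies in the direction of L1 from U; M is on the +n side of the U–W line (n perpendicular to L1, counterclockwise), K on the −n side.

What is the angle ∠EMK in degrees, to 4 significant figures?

79.68°

The slot axis is L1's direction at -32.2°, so u = (cos -32.2°, sin -32.2°) = (0.8462, -0.5329) and n = (−sin -32.2°, cos -32.2°) = (0.5329, 0.8462). U is at the origin and W lies 51.6 along u from U, so W = 51.6·u = (43.66, -27.50). Tangency of A1 to both parallel lines with radius 4.7 puts M and K at U ± 4.7·n: M = (2.505, 3.977), K = (-2.505, -3.977). Equal radii place J and E the same way about W: J = W + 4.7·n = (46.17, -23.52), E = W − 4.7·n = (41.16, -31.47). Then cos ∠EMK = ME·MK / (|ME||MK|), giving 79.68°.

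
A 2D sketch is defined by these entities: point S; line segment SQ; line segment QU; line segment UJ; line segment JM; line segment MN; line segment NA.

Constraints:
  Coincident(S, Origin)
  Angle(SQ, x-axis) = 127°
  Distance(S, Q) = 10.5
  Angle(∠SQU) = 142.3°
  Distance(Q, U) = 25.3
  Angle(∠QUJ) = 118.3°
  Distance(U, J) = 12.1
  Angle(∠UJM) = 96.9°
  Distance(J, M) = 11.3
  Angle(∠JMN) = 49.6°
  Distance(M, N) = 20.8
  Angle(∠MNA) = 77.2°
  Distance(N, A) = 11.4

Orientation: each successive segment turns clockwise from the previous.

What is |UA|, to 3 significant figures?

9.23

S is at the origin; SQ runs at 127.0° with length 10.5, so Q = (-6.32, 8.39). ∠SQU = 142.3° gives QU at 89.3° from the x-axis; with |QU| = 25.3, U = (-6.01, 33.7). ∠QUJ = 118.3° gives UJ at 27.6° from the x-axis; with |UJ| = 12.1, J = (4.71, 39.3). ∠UJM = 96.9° gives JM at -55.5° from the x-axis; with |JM| = 11.3, M = (11.1, 30.0). ∠JMN = 49.6° gives MN at 174° from the x-axis; with |MN| = 20.8, N = (-9.58, 32.1). ∠MNA = 77.2° gives NA at 71.3° from the x-axis; with |NA| = 11.4, A = (-5.92, 42.9). Then |UA| = |A − U| = 9.23.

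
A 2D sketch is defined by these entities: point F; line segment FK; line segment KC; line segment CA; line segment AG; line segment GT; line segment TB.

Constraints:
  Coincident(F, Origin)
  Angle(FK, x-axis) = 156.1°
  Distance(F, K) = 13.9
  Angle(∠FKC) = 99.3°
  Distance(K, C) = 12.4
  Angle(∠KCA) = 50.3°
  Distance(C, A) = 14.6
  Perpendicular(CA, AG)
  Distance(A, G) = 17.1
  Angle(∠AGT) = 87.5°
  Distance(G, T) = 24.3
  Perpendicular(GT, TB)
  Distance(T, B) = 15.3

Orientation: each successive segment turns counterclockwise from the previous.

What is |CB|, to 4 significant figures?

9.041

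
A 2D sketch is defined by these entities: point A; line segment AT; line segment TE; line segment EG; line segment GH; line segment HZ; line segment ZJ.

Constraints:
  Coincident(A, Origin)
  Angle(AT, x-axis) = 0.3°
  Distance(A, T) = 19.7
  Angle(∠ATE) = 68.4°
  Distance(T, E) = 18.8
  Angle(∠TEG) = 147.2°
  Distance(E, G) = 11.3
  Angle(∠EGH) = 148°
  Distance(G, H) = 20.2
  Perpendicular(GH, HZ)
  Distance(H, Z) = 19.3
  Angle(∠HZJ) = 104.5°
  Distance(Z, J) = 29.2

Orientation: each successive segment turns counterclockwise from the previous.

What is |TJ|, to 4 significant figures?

10.18

GH ⟂ HZ, so HZ runs at -93.30°; with |HZ| = 19.3, Z = (-17.81, 5.971). ∠HZJ = 104.5° gives ZJ at -17.80° from the x-axis; with |ZJ| = 29.2, J = (9.990, -2.955). Then |TJ| = |J − T| = 10.18.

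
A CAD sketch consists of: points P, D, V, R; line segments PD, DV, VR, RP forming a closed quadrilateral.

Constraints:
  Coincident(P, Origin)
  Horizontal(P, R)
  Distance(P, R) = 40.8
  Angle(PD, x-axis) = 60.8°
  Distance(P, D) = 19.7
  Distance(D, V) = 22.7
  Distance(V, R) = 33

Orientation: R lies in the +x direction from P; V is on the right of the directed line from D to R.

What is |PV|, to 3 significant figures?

9.90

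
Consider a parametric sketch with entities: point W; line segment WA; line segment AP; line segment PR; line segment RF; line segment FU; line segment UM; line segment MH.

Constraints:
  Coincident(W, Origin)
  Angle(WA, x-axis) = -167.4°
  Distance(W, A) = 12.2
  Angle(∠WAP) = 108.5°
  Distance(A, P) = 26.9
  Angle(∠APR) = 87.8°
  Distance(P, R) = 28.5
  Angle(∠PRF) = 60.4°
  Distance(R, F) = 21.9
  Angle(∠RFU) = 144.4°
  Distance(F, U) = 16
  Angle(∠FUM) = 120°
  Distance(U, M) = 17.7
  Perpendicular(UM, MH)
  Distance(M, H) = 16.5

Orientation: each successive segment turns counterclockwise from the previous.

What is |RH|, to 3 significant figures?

30.4

W is at the origin; WA runs at -167.4° with length 12.2, so A = (-11.9, -2.66). ∠WAP = 108.5° gives AP at -95.9° from the x-axis; with |AP| = 26.9, P = (-14.7, -29.4). ∠APR = 87.8° gives PR at -3.70° from the x-axis; with |PR| = 28.5, R = (13.8, -31.3). ∠PRF = 60.4° gives RF at 116° from the x-axis; with |RF| = 21.9, F = (4.20, -11.6). ∠RFU = 144.4° gives FU at 152° from the x-axis; with |FU| = 16.0, U = (-9.86, -3.92). ∠FUM = 120.0° gives UM at -148° from the x-axis; with |UM| = 17.7, M = (-24.9, -13.2). UM ⟂ MH, so MH runs at -58.5°; with |MH| = 16.5, H = (-16.3, -27.2). Then |RH| = |H − R| = 30.4.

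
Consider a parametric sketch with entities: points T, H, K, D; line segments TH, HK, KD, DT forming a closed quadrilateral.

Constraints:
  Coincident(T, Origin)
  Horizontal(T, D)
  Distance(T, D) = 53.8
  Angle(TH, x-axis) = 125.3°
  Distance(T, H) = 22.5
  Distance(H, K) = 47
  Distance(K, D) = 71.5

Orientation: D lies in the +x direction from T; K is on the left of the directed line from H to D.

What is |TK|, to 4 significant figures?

59.34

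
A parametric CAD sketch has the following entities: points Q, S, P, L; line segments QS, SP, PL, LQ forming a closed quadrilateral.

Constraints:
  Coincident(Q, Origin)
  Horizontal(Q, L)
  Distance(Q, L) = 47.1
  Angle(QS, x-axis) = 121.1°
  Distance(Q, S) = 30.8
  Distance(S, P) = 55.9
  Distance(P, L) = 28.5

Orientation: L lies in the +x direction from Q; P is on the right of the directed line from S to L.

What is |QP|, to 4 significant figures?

26.61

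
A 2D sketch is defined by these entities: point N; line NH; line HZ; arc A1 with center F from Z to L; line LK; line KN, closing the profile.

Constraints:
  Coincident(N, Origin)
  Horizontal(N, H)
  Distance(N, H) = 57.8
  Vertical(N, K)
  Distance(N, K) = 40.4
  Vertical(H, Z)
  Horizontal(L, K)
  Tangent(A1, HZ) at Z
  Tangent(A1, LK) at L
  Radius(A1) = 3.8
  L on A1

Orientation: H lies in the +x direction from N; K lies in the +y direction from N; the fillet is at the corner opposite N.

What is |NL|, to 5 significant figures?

67.440

N is at the origin; N and H share the same y with |NH| = 57.8 and H on the +x side, so H = (57.800, 0.0000). NK is vertical with |NK| = 40.4 and K on the +y side, so K = (0.0000, 40.400). The virtual corner opposite N is at (57.800, 40.400). Tangency of A1 to HZ means the radius FZ is perpendicular to HZ and tangency of A1 to LK means the radius FL is perpendicular to LK, with radius 3.8, so the center F sits 3.8 in from both sides at F = (54.000, 36.600). That places the tangent points at Z = (57.800, 36.600) on HZ and L = (54.000, 40.400) on LK. Then |NL| = |L − N| = 67.440.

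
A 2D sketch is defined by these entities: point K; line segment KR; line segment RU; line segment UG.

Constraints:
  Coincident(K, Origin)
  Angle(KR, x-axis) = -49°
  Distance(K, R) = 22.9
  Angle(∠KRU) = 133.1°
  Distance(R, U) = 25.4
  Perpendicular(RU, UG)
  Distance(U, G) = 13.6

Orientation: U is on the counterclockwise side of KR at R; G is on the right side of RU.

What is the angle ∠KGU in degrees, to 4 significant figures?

53.55°

∠KRU = 133.1°, so RU runs at -49.0° + (180° − 133.1°) = -2.100° from the x-axis; with |RU| = 25.4, U = R + 25.4·(cos -2.100°, sin -2.100°) = (40.41, -18.21). RU ⟂ UG; with |UG| = 13.6 on the right of RU, G = U + 13.6·(-0.03664, -0.9993) = (39.91, -31.80). Then cos ∠KGU = GK·GU / (|GK||GU|), giving 53.55°.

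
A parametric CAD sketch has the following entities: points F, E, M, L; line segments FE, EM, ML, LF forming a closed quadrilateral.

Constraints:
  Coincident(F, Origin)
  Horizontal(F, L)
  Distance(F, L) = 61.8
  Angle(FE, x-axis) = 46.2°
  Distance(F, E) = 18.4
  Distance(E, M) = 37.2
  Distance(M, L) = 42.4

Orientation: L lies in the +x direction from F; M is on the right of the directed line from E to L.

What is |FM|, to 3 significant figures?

33.4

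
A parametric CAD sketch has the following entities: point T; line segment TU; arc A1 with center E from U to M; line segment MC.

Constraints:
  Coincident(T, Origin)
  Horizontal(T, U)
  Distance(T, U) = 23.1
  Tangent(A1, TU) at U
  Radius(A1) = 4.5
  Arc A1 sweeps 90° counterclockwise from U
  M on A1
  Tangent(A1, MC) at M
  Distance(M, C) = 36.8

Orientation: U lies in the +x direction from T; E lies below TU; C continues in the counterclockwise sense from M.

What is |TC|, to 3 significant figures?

45.3

T is at the origin; TU is horizontal with |TU| = 23.1 and U on the +x side, so U = (23.1, 0.00). A1 meets TU tangentially, so EU is at right angles to TU, so E = U + (0, -4.5) = (23.1, -4.50). On A1, U sits at bearing 90° from E; a 90° counterclockwise sweep puts M at bearing 180°, so M = E + 4.5·(cos 180°, sin 180°) = (18.6, -4.50). The tangent condition forces EM to be normal to MC, so MC runs along (−sin 180°, cos 180°); with |MC| = 36.8, C = (18.6, -41.3). Then |TC| = |C − T| = 45.3.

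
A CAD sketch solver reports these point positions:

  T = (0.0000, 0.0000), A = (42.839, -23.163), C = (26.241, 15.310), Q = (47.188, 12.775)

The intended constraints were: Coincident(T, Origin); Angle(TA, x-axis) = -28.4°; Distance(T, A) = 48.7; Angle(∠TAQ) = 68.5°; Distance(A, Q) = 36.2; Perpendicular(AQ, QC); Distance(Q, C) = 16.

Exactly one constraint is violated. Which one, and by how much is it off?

Distance(Q, C) = 16 — off by 5.10.

T = (0.00, 0.00) ✓; TA at -28.40° ✓; |TA| = 48.70 ✓; ∠TAQ = 68.50° ✓; |AQ| = 36.20 ✓; ∠(AQ, QC) = 90.00° ✓; |QC| = 21.10 ✗.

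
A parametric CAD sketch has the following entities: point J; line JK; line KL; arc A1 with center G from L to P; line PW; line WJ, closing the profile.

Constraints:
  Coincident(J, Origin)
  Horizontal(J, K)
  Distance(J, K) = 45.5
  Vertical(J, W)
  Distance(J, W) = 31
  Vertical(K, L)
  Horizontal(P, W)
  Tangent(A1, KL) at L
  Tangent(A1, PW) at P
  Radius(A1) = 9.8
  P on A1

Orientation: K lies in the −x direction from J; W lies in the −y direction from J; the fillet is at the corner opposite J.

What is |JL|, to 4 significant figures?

50.20

J is at the origin; JK is horizontal with |JK| = 45.5 and K on the −x side, so K = (-45.50, 0.000). JW is vertical with |JW| = 31.0 and W on the −y side, so W = (0.000, -31.00). The virtual corner opposite J is at (-45.50, -31.00). Tangency of A1 to KL means the radius GL is perpendicular to KL and A1 meets PW tangentially, so GP is at right angles to PW, with radius 9.8, so the center G sits 9.8 in from both sides at G = (-35.70, -21.20). That places the tangent points at L = (-45.50, -21.20) on KL and P = (-35.70, -31.00) on PW. Then |JL| = |L − J| = 50.20.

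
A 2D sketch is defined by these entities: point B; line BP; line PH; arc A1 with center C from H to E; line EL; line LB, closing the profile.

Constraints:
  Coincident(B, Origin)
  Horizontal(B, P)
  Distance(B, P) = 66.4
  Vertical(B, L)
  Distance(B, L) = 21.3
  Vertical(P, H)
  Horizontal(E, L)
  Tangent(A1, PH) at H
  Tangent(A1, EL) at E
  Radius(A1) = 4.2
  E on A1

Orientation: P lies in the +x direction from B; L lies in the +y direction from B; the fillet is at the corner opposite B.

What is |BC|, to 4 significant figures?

64.51

B is at the origin; B and P share the same y with |BP| = 66.4 and P on the +x side, so P = (66.40, 0.000). B and L share the same x with |BL| = 21.3 and L on the +y side, so L = (0.000, 21.30). The virtual corner opposite B is at (66.40, 21.30). Tangency of A1 to PH means the radius CH is perpendicular to PH and the tangent condition forces CE to be normal to EL, with radius 4.2, so the center C sits 4.2 in from both sides at C = (62.20, 17.10). Then |BC| = |C − B| = 64.51.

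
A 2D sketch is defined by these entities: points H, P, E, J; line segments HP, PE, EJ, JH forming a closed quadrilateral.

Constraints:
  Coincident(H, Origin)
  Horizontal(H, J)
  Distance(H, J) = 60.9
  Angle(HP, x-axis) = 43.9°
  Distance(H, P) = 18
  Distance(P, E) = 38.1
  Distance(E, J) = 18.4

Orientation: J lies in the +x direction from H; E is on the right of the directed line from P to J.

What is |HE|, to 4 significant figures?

45.50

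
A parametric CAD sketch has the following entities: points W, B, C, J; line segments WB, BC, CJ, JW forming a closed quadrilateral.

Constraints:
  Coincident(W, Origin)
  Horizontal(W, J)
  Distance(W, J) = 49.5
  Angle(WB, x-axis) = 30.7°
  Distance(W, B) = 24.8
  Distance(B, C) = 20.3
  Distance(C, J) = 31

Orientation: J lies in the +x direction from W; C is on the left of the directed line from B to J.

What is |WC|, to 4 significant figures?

44.65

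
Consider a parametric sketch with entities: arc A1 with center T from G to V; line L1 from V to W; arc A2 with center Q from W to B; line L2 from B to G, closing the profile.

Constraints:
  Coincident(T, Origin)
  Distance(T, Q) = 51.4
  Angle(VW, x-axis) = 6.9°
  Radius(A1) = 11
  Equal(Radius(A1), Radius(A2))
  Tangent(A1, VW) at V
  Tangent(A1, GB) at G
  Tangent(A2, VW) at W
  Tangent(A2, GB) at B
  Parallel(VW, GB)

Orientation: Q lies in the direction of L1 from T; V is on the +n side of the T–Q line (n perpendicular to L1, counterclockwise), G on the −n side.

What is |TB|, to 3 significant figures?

52.6

Tangency of A1 to both parallel lines with radius 11.0 puts V and G at T ± 11.0·n: V = (-1.32, 10.9), G = (1.32, -10.9). Equal radii place W and B the same way about Q: W = Q + 11.0·n = (49.7, 17.1), B = Q − 11.0·n = (52.3, -4.75). Then |TB| = |B − T| = 52.6.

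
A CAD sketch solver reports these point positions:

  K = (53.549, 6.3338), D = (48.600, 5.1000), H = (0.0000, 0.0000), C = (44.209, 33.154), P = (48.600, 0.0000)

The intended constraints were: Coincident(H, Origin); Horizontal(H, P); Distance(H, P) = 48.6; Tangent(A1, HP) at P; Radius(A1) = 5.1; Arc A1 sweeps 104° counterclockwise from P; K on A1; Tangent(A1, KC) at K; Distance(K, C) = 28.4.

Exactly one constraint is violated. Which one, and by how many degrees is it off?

Tangent(A1, KC) at K — off by 5.20°.

H = (0.00, 0.00) ✓; H.y = 0.00, P.y = 0.00 ✓; |HP| = 48.60 ✓; ∠(DP, PH) = 90.00° ✓; |DP| = 5.100 ✓; bearing(D→K) − bearing(D→P) = 104.0° ✓; |DK| = 5.100 ✓; ∠(DK, KC) = 84.80° ✗; |KC| = 28.40 ✓.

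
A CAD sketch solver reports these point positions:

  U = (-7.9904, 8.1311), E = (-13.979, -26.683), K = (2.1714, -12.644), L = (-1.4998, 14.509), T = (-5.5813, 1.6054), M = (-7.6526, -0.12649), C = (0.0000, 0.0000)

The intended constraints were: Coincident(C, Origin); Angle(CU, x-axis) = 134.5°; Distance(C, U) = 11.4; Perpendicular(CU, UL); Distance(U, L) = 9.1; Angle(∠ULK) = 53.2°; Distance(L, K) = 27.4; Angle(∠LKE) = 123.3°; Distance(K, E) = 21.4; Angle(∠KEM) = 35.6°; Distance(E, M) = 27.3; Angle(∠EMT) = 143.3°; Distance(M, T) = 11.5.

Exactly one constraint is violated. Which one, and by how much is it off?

Distance(M, T) = 11.5 — off by 8.80.

C = (0.00, 0.00) ✓; CU at 134.5° ✓; |CU| = 11.40 ✓; ∠(CU, UL) = 90.00° ✓; |UL| = 9.100 ✓; ∠ULK = 53.20° ✓; |LK| = 27.40 ✓; ∠LKE = 123.3° ✓; |KE| = 21.40 ✓; ∠KEM = 35.60° ✓; |EM| = 27.30 ✓; ∠EMT = 143.3° ✓; |MT| = 2.700 ✗.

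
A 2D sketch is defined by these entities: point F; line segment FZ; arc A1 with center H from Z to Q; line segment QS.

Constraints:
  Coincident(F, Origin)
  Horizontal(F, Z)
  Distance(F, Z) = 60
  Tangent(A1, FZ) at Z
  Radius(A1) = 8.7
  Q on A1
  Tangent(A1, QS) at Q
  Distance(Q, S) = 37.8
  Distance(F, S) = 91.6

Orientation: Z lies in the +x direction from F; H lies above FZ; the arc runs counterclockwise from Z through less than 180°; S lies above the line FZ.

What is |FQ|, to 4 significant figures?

68.29

Checks: |HQ| = 8.700 ✓; ∠(HQ, QS) = 90.00° ✓; |QS| = 37.80 ✓; |FS| = 91.60 ✓.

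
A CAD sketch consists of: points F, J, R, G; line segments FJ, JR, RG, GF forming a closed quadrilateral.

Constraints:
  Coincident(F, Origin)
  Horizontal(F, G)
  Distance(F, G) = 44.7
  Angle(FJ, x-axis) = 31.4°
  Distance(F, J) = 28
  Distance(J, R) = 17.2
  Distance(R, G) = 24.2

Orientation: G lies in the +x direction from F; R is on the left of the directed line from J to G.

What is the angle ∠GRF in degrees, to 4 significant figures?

73.25°

Checks: |JR| = 17.20 ✓; |RG| = 24.20 ✓.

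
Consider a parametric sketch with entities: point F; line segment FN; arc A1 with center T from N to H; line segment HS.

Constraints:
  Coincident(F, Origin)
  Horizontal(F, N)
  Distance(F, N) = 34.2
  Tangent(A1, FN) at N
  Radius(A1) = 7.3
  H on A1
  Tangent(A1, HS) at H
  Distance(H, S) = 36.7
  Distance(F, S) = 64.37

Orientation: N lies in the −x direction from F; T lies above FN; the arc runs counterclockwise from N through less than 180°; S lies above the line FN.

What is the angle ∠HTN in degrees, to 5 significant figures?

124.72°

F is at the origin; FN is horizontal with |FN| = 34.2 and N on the −x side, so N = (-34.200, 0.0000). A1 meets FN tangentially, so TN is at right angles to FN, so T = N + (0, 7.3) = (-34.200, 7.3000). Since TH ⟂ HS (tangency), |TS| = √(7.3² + 36.7²) = 37.419 regardless of where H sits on A1. So S lies on both circle(F, 64.37) and circle(T, 37.419); the above-FN intersection is S = (-49.101, 41.624). H is the foot of the tangent from S: H = (-28.200, 11.458).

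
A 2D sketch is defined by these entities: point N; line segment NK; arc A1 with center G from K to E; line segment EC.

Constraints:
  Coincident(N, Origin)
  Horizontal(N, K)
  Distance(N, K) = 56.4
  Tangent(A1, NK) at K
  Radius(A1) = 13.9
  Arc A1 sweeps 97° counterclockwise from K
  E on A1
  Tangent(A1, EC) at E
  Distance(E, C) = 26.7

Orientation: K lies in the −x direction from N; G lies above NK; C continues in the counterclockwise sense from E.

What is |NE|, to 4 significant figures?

45.37

N is at the origin; N and K share the same y with |NK| = 56.4 and K on the −x side, so K = (-56.40, 0.000). Tangency of A1 to NK means the radius GK is perpendicular to NK, so G = K + (0, 13.9) = (-56.40, 13.90). On A1, K sits at bearing -90° from G; a 97° counterclockwise sweep puts E at bearing 7°, so E = G + 13.9·(cos 7°, sin 7°) = (-42.60, 15.59). Then |NE| = |E − N| = 45.37.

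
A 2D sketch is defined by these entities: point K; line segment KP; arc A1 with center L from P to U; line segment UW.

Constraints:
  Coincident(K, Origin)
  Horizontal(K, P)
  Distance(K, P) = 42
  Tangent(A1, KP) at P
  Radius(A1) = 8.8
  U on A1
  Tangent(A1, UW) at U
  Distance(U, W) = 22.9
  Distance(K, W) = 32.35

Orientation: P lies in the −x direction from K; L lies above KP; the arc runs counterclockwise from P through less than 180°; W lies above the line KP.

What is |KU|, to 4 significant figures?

34.81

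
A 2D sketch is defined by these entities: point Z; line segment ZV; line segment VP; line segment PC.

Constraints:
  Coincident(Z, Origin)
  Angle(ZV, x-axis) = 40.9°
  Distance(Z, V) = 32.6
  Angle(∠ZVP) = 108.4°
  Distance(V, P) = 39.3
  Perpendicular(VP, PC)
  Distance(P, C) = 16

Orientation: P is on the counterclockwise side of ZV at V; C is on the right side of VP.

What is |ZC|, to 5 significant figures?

68.278

Z is at the origin; ZV runs at 40.9° with length 32.6, so V = 32.6·(cos 40.9°, sin 40.9°) = (24.641, 21.345). ∠ZVP = 108.4°, so VP runs at 40.9° + (180° − 108.4°) = 112.50° from the x-axis; with |VP| = 39.3, P = V + 39.3·(cos 112.50°, sin 112.50°) = (9.6014, 57.653). VP is perpendicular to PC; with |PC| = 16.0 on the right of VP, C = P + 16.0·(0.92388, 0.38268) = (24.383, 63.776). Then |ZC| = |C − Z| = 68.278.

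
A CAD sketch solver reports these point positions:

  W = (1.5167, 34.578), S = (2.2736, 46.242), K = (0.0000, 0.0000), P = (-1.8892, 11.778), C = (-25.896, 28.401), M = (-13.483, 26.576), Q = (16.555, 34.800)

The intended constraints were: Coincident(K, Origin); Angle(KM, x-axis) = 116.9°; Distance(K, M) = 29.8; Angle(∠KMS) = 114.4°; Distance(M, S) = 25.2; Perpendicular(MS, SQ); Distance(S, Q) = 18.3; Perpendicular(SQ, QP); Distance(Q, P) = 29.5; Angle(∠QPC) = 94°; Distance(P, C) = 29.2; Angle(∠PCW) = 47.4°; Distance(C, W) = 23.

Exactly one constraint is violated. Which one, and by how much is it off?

Distance(C, W) = 23 — off by 5.10.

K = (0.00, 0.00) ✓; KM at 116.9° ✓; |KM| = 29.80 ✓; ∠KMS = 114.4° ✓; |MS| = 25.20 ✓; ∠(MS, SQ) = 90.00° ✓; |SQ| = 18.30 ✓; ∠(SQ, QP) = 90.00° ✓; |QP| = 29.50 ✓; ∠QPC = 94.00° ✓; |PC| = 29.20 ✓; ∠PCW = 47.40° ✓; |CW| = 28.10 ✗.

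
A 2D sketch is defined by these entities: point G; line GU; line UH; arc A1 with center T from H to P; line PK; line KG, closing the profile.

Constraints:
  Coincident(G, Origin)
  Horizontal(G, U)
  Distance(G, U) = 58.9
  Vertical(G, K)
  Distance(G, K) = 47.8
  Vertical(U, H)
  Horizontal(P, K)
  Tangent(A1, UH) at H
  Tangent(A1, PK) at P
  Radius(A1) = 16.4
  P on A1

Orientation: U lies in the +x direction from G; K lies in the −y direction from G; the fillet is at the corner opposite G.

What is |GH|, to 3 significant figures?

66.7

G is at the origin; GU is horizontal with |GU| = 58.9 and U on the +x side, so U = (58.9, 0.00). GK is vertical with |GK| = 47.8 and K on the −y side, so K = (0.00, -47.8). The virtual corner opposite G is at (58.9, -47.8). Tangency of A1 to UH means the radius TH is perpendicular to UH and A1 meets PK tangentially, so TP is at right angles to PK, with radius 16.4, so the center T sits 16.4 in from both sides at T = (42.5, -31.4). That places the tangent points at H = (58.9, -31.4) on UH and P = (42.5, -47.8) on PK. Then |GH| = |H − G| = 66.7.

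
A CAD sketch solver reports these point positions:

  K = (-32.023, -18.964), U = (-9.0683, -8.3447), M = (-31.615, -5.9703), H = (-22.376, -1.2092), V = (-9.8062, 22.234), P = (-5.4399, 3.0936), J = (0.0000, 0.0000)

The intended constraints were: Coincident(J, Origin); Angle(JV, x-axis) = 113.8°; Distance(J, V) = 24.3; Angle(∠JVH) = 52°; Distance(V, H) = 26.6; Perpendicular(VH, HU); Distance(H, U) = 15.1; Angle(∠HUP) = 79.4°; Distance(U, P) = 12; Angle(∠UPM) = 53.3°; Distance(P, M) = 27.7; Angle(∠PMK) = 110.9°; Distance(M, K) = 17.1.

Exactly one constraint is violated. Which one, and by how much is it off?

Distance(M, K) = 17.1 — off by 4.10.

J = (0.00, 0.00) ✓; JV at 113.8° ✓; |JV| = 24.30 ✓; ∠JVH = 52.00° ✓; |VH| = 26.60 ✓; ∠(VH, HU) = 90.00° ✓; |HU| = 15.10 ✓; ∠HUP = 79.40° ✓; |UP| = 12.00 ✓; ∠UPM = 53.30° ✓; |PM| = 27.70 ✓; ∠PMK = 110.9° ✓; |MK| = 13.00 ✗.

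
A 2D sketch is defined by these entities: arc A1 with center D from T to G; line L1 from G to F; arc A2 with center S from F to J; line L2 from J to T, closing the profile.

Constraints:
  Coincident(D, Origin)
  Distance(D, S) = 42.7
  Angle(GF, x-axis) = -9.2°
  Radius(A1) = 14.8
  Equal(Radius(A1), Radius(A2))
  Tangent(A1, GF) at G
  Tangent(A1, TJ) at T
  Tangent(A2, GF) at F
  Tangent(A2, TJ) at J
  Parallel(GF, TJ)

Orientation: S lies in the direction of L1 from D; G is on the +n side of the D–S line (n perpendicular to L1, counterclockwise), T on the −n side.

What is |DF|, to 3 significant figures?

45.2

Tangency of A1 to both parallel lines with radius 14.8 puts G and T at D ± 14.8·n: G = (2.37, 14.6), T = (-2.37, -14.6). Equal radii place F and J the same way about S: F = S + 14.8·n = (44.5, 7.78), J = S − 14.8·n = (39.8, -21.4). Then |DF| = |F − D| = 45.2.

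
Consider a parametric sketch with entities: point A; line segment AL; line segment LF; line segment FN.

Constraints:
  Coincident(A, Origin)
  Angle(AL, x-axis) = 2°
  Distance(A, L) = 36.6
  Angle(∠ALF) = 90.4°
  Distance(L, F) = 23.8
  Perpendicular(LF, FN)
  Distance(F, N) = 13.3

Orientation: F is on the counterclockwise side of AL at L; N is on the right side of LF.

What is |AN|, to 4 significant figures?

55.39

∠ALF = 90.4°, so LF runs at 2.0° + (180° − 90.4°) = 91.60° from the x-axis; with |LF| = 23.8, F = L + 23.8·(cos 91.60°, sin 91.60°) = (35.91, 25.07). The perpendicularity gives FN at right angles to LF; with |FN| = 13.3 on the right of LF, N = F + 13.3·(0.9996, 0.02792) = (49.21, 25.44). Then |AN| = |N − A| = 55.39.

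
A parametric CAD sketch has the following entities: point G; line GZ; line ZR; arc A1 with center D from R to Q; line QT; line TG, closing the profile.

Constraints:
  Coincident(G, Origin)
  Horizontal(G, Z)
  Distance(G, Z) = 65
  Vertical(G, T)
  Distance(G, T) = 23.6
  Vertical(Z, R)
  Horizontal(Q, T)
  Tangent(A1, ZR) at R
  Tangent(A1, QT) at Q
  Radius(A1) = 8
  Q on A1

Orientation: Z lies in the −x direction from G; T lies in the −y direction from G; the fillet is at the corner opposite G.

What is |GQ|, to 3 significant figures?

61.7

G is at the origin; GZ is horizontal with |GZ| = 65.0 and Z on the −x side, so Z = (-65.0, 0.00). GT is vertical with |GT| = 23.6 and T on the −y side, so T = (0.00, -23.6). The virtual corner opposite G is at (-65.0, -23.6). A1 meets ZR tangentially, so DR is at right angles to ZR and A1 meets QT tangentially, so DQ is at right angles to QT, with radius 8.0, so the center D sits 8.0 in from both sides at D = (-57.0, -15.6). That places the tangent points at R = (-65.0, -15.6) on ZR and Q = (-57.0, -23.6) on QT. Then |GQ| = |Q − G| = 61.7.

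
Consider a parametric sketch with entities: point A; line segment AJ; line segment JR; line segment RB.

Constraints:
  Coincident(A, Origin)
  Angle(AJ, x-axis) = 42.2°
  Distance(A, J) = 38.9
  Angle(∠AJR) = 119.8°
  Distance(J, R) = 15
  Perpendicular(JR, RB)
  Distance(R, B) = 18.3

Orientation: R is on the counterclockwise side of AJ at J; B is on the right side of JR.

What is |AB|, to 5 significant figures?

62.358

∠AJR = 119.8°, so JR runs at 42.2° + (180° − 119.8°) = 102.40° from the x-axis; with |JR| = 15.0, R = J + 15.0·(cos 102.40°, sin 102.40°) = (25.596, 40.780). JR is perpendicular to RB; with |RB| = 18.3 on the right of JR, B = R + 18.3·(0.97667, 0.21474) = (43.469, 44.710). Then |AB| = |B − A| = 62.358.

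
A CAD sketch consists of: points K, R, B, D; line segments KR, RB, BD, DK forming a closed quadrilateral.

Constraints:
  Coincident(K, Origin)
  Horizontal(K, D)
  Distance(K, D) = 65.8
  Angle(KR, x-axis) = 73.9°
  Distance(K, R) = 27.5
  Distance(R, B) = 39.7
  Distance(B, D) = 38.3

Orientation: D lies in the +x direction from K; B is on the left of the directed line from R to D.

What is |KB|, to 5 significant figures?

57.343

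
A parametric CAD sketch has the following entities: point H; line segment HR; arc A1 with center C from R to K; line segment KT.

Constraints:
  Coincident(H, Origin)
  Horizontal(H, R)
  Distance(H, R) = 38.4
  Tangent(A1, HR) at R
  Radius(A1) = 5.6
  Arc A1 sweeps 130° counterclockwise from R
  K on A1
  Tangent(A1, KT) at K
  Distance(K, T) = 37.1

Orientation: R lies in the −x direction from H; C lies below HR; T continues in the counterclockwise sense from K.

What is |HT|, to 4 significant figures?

42.07

H is at the origin; H and R share the same y with |HR| = 38.4 and R on the −x side, so R = (-38.40, 0.000). The tangent condition forces CR to be normal to HR, so C = R + (0, -5.6) = (-38.40, -5.600). On A1, R sits at bearing 90° from C; a 130° counterclockwise sweep puts K at bearing 220°, so K = C + 5.6·(cos 220°, sin 220°) = (-42.69, -9.200). Since A1 is tangent to KT there, CK ⟂ KT, so KT runs along (−sin 220°, cos 220°); with |KT| = 37.1, T = (-18.84, -37.62). Then |HT| = |T − H| = 42.07.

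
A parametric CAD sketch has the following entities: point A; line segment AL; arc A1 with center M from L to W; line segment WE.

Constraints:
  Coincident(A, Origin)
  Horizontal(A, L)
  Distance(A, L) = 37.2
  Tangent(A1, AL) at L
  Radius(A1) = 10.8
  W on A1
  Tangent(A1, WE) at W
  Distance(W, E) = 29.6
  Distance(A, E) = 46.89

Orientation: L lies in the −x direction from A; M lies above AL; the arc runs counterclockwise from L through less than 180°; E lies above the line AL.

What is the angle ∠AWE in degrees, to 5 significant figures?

108.08°

A is at the origin; AL is horizontal with |AL| = 37.2 and L on the −x side, so L = (-37.200, 0.0000). Tangency of A1 to AL means the radius ML is perpendicular to AL, so M = L + (0, 10.8) = (-37.200, 10.800). Since MW ⟂ WE (tangency), |ME| = √(10.8² + 29.6²) = 31.509 regardless of where W sits on A1. So E lies on both circle(A, 46.89) and circle(M, 31.509); the above-AL intersection is E = (-24.827, 39.778). W is the foot of the tangent from E: W = (-26.416, 10.220).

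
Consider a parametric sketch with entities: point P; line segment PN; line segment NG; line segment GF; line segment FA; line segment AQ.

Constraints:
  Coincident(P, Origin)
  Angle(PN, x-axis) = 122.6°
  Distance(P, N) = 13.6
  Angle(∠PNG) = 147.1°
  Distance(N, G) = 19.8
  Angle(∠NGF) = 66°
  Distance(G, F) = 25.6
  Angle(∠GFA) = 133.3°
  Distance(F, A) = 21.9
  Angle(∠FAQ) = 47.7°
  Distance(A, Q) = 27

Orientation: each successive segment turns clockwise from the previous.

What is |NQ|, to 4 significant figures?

5.818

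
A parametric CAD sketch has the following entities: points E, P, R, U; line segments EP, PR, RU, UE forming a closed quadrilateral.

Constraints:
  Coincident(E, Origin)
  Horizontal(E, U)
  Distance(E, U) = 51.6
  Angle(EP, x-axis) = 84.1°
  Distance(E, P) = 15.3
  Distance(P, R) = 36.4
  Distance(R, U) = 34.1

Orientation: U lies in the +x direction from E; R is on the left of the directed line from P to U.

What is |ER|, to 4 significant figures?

45.90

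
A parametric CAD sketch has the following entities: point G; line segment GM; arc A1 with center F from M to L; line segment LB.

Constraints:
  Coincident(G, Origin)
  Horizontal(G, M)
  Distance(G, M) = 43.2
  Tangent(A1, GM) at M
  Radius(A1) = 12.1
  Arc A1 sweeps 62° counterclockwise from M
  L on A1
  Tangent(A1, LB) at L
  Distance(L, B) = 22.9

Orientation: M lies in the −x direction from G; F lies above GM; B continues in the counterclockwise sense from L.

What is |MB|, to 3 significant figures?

34.2

G is at the origin; GM is horizontal with |GM| = 43.2 and M on the −x side, so M = (-43.2, 0.00). Tangency of A1 to GM means the radius FM is perpendicular to GM, so F = M + (0, 12.1) = (-43.2, 12.1). On A1, M sits at bearing -90° from F; a 62° counterclockwise sweep puts L at bearing -28°, so L = F + 12.1·(cos -28°, sin -28°) = (-32.5, 6.42). Since A1 is tangent to LB there, FL ⟂ LB, so LB runs along (−sin -28°, cos -28°); with |LB| = 22.9, B = (-21.8, 26.6). Then |MB| = |B − M| = 34.2.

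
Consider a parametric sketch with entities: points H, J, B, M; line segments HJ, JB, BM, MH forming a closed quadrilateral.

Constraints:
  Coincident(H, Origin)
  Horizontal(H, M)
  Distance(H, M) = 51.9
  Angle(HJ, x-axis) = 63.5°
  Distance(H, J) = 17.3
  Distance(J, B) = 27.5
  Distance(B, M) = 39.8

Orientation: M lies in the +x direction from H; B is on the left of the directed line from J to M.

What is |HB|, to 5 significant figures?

43.810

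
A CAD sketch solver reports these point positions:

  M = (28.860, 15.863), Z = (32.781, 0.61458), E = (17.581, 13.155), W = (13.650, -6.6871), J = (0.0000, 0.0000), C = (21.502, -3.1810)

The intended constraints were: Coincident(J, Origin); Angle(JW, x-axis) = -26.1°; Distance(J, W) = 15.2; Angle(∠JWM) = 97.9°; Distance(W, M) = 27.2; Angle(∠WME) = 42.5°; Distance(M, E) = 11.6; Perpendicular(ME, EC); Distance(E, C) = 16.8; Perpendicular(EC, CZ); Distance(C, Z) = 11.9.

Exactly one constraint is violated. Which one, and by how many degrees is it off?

Perpendicular(EC, CZ) — off by 5.10°.

J = (0.00, 0.00) ✓; JW at -26.10° ✓; |JW| = 15.20 ✓; ∠JWM = 97.90° ✓; |WM| = 27.20 ✓; ∠WME = 42.50° ✓; |ME| = 11.60 ✓; ∠(ME, EC) = 90.00° ✓; |EC| = 16.80 ✓; ∠(EC, CZ) = 95.10° ✗; |CZ| = 11.90 ✓.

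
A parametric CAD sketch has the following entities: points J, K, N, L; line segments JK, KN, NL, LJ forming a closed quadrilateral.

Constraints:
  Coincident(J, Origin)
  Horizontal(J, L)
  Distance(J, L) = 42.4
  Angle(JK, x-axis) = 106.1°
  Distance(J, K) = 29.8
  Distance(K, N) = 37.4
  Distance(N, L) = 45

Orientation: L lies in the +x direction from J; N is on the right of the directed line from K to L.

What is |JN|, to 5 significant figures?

8.4181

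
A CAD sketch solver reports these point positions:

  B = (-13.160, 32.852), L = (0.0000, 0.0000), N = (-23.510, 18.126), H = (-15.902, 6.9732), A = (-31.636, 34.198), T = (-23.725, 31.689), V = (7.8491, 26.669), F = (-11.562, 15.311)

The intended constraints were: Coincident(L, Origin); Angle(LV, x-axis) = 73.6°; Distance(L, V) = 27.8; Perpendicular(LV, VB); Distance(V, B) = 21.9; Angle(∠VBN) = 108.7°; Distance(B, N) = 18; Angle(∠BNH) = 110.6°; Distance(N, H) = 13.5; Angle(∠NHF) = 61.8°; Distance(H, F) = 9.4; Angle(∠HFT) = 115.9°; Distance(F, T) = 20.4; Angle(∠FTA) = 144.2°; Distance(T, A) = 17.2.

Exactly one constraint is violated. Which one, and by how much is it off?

Distance(T, A) = 17.2 — off by 8.90.

L = (0.00, 0.00) ✓; LV at 73.60° ✓; |LV| = 27.80 ✓; ∠(LV, VB) = 90.00° ✓; |VB| = 21.90 ✓; ∠VBN = 108.7° ✓; |BN| = 18.00 ✓; ∠BNH = 110.6° ✓; |NH| = 13.50 ✓; ∠NHF = 61.80° ✓; |HF| = 9.400 ✓; ∠HFT = 115.9° ✓; |FT| = 20.40 ✓; ∠FTA = 144.2° ✓; |TA| = 8.299 ✗.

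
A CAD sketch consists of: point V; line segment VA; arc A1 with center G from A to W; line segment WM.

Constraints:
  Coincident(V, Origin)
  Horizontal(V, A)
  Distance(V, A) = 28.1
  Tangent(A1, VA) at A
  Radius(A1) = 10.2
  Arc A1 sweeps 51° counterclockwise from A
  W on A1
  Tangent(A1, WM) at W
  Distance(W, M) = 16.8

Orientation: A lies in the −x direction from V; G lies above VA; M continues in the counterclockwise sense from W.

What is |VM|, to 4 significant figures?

19.38

On A1, A sits at bearing -90° from G; a 51° counterclockwise sweep puts W at bearing -39°, so W = G + 10.2·(cos -39°, sin -39°) = (-20.17, 3.781). Tangency of A1 to WM means the radius GW is perpendicular to WM, so WM runs along (−sin -39°, cos -39°); with |WM| = 16.8, M = (-9.601, 16.84). Then |VM| = |M − V| = 19.38.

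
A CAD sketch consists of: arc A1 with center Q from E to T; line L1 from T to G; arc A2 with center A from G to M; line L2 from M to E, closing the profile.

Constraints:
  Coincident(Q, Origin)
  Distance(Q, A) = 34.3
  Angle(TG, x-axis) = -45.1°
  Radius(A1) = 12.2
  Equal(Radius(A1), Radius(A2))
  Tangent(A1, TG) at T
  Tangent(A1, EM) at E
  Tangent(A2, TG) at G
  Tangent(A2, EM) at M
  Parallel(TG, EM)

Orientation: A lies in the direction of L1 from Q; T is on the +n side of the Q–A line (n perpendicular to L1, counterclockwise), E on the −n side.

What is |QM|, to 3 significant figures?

36.4

Tangency of A1 to both parallel lines with radius 12.2 puts T and E at Q ± 12.2·n: T = (8.64, 8.61), E = (-8.64, -8.61). Equal radii place G and M the same way about A: G = A + 12.2·n = (32.9, -15.7), M = A − 12.2·n = (15.6, -32.9). Then |QM| = |M − Q| = 36.4.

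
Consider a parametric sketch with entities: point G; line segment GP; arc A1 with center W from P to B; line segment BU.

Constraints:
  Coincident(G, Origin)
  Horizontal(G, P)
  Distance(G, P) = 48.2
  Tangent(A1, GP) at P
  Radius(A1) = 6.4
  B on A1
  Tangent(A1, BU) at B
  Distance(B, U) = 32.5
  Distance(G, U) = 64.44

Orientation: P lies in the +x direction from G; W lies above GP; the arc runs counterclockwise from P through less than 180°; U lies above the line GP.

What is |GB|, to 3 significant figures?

55.0

G is at the origin; GP is horizontal with |GP| = 48.2 and P on the +x side, so P = (48.2, 0.00). Tangency of A1 to GP means the radius WP is perpendicular to GP, so W = P + (0, 6.4) = (48.2, 6.40). Since WB ⟂ BU (tangency), |WU| = √(6.4² + 32.5²) = 33.1 regardless of where B sits on A1. So U lies on both circle(G, 64.44) and circle(W, 33.1); the above-GP intersection is U = (51.0, 39.4). B is the foot of the tangent from U: B = (54.6, 7.10).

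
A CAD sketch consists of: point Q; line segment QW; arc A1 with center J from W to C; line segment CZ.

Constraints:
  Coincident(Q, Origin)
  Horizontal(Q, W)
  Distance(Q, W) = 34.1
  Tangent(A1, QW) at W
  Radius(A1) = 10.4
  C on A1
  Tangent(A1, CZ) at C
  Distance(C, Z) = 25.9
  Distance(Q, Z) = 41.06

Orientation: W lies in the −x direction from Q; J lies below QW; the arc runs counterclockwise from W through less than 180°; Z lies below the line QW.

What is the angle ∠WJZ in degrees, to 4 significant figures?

152.5°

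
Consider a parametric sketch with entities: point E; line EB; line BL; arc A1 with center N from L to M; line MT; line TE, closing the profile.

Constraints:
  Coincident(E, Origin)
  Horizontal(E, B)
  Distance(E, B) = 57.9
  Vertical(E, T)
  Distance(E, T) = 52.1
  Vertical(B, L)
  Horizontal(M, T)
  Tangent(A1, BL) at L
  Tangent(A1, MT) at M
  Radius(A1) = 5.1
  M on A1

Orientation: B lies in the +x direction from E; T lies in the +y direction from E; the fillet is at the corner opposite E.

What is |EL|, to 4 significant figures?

74.57

E is at the origin; E and B share the same y with |EB| = 57.9 and B on the +x side, so B = (57.90, 0.000). ET is vertical with |ET| = 52.1 and T on the +y side, so T = (0.000, 52.10). The virtual corner opposite E is at (57.90, 52.10). Tangency of A1 to BL means the radius NL is perpendicular to BL and since A1 is tangent to MT there, NM ⟂ MT, with radius 5.1, so the center N sits 5.1 in from both sides at N = (52.80, 47.00). That places the tangent points at L = (57.90, 47.00) on BL and M = (52.80, 52.10) on MT. Then |EL| = |L − E| = 74.57.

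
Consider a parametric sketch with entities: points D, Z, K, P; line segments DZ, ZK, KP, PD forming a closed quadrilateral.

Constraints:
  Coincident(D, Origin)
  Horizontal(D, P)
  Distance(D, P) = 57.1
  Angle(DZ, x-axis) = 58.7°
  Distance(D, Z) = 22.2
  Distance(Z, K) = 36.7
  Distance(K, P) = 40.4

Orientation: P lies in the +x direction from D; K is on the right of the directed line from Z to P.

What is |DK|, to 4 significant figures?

26.27

D is at the origin; D and P share the same y with |DP| = 57.1 and P in +x, so P = (57.1, 0). DZ runs at 58.7° with |DZ| = 22.2, so Z = (11.53, 18.97). K is determined by |ZK| = 36.7 and |KP| = 40.4 together: it lies at the intersection of circle(Z, 36.7) and circle(P, 40.4). With |ZP| = 49.36, the foot of the radical line on ZP is 21.79 from Z and the perpendicular offset is √(36.7² − 21.79²) = 29.53. Taking the right-of-ZP solution: K = (20.30, -16.67).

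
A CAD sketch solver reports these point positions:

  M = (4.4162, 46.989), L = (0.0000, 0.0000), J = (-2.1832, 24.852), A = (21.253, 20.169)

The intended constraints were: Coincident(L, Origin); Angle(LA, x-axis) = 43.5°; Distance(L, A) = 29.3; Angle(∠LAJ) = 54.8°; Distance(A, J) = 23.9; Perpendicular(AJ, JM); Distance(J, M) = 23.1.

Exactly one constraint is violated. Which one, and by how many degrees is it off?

Perpendicular(AJ, JM) — off by 5.30°.

L = (0.00, 0.00) ✓; LA at 43.50° ✓; |LA| = 29.30 ✓; ∠LAJ = 54.80° ✓; |AJ| = 23.90 ✓; ∠(AJ, JM) = 95.30° ✗; |JM| = 23.10 ✓.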